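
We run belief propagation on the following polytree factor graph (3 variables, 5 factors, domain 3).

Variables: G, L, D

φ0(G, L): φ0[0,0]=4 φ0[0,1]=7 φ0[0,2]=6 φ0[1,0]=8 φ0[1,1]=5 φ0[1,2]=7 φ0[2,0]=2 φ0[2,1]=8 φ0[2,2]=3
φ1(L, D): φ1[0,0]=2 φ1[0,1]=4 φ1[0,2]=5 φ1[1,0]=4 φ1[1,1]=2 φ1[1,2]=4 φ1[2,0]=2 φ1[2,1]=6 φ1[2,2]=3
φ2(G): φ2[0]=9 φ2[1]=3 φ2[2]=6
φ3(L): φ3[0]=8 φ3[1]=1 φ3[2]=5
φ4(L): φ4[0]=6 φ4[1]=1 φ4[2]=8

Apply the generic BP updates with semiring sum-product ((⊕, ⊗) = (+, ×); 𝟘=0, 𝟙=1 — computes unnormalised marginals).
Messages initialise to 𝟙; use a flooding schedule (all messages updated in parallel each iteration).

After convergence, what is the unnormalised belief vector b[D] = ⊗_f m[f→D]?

init: all messages = 𝟙 over 3 values
r1 m[φ0→G] = [17, 20, 13]
r1 m[φ0→L] = [14, 20, 16]
r1 m[φ1→L] = [11, 10, 11]
r1 m[φ1→D] = [8, 12, 12]
r1 m[φ2→G] = [9, 3, 6]
r1 m[φ3→L] = [8, 1, 5]
r1 m[φ4→L] = [6, 1, 8]
r1 m[G→φ0] = [1, 1, 1]
r1 m[G→φ2] = [1, 1, 1]
r1 m[L→φ0] = [1, 1, 1]
r1 m[L→φ1] = [1, 1, 1]
r1 m[L→φ3] = [1, 1, 1]
r1 m[L→φ4] = [1, 1, 1]
r1 m[D→φ1] = [1, 1, 1]
r2 m[φ0→G] = [17, 20, 13]
r2 m[φ0→L] = [14, 20, 16]
r2 m[φ1→L] = [11, 10, 11]
r2 m[φ1→D] = [8, 12, 12]
r2 m[φ2→G] = [9, 3, 6]
r2 m[φ3→L] = [8, 1, 5]
r2 m[φ4→L] = [6, 1, 8]
r2 m[G→φ0] = [9, 3, 6]
r2 m[G→φ2] = [17, 20, 13]
r2 m[L→φ0] = [528, 10, 440]
r2 m[L→φ1] = [672, 20, 640]
r2 m[L→φ3] = [924, 200, 1408]
r2 m[L→φ4] = [1232, 200, 880]
r2 m[D→φ1] = [1, 1, 1]
r3 m[φ0→G] = [4822, 7354, 2456]
r3 m[φ0→L] = [72, 126, 93]
r3 m[φ1→L] = [11, 10, 11]
r3 m[φ1→D] = [2704, 6568, 5360]
r3 m[φ2→G] = [9, 3, 6]
r3 m[φ3→L] = [8, 1, 5]
r3 m[φ4→L] = [6, 1, 8]
r3 m[G→φ0] = [9, 3, 6]
r3 m[G→φ2] = [17, 20, 13]
r3 m[L→φ0] = [528, 10, 440]
r3 m[L→φ1] = [672, 20, 640]
r3 m[L→φ3] = [924, 200, 1408]
r3 m[L→φ4] = [1232, 200, 880]
r3 m[D→φ1] = [1, 1, 1]
r4 m[φ0→G] = [4822, 7354, 2456]
r4 m[φ0→L] = [72, 126, 93]
r4 m[φ1→L] = [11, 10, 11]
r4 m[φ1→D] = [2704, 6568, 5360]
r4 m[φ2→G] = [9, 3, 6]
r4 m[φ3→L] = [8, 1, 5]
r4 m[φ4→L] = [6, 1, 8]
r4 m[G→φ0] = [9, 3, 6]
r4 m[G→φ2] = [4822, 7354, 2456]
r4 m[L→φ0] = [528, 10, 440]
r4 m[L→φ1] = [3456, 126, 3720]
r4 m[L→φ3] = [4752, 1260, 8184]
r4 m[L→φ4] = [6336, 1260, 5115]
r4 m[D→φ1] = [1, 1, 1]
r5 m[φ0→G] = [4822, 7354, 2456]
r5 m[φ0→L] = [72, 126, 93]
r5 m[φ1→L] = [11, 10, 11]
r5 m[φ1→D] = [14856, 36396, 28944]
r5 m[φ2→G] = [9, 3, 6]
r5 m[φ3→L] = [8, 1, 5]
r5 m[φ4→L] = [6, 1, 8]
r5 m[G→φ0] = [9, 3, 6]
r5 m[G→φ2] = [4822, 7354, 2456]
r5 m[L→φ0] = [528, 10, 440]
r5 m[L→φ1] = [3456, 126, 3720]
r5 m[L→φ3] = [4752, 1260, 8184]
r5 m[L→φ4] = [6336, 1260, 5115]
r5 m[D→φ1] = [1, 1, 1]
r6 m[φ0→G] = [4822, 7354, 2456]
r6 m[φ0→L] = [72, 126, 93]
r6 m[φ1→L] = [11, 10, 11]
r6 m[φ1→D] = [14856, 36396, 28944]
r6 m[φ2→G] = [9, 3, 6]
r6 m[φ3→L] = [8, 1, 5]
r6 m[φ4→L] = [6, 1, 8]
r6 m[G→φ0] = [9, 3, 6]
r6 m[G→φ2] = [4822, 7354, 2456]
r6 m[L→φ0] = [528, 10, 440]
r6 m[L→φ1] = [3456, 126, 3720]
r6 m[L→φ3] = [4752, 1260, 8184]
r6 m[L→φ4] = [6336, 1260, 5115]
r6 m[D→φ1] = [1, 1, 1]
fixed point reached at round 6
b[D] = ⊗ incoming = [14856, 36396, 28944]

b[D] = [14856, 36396, 28944]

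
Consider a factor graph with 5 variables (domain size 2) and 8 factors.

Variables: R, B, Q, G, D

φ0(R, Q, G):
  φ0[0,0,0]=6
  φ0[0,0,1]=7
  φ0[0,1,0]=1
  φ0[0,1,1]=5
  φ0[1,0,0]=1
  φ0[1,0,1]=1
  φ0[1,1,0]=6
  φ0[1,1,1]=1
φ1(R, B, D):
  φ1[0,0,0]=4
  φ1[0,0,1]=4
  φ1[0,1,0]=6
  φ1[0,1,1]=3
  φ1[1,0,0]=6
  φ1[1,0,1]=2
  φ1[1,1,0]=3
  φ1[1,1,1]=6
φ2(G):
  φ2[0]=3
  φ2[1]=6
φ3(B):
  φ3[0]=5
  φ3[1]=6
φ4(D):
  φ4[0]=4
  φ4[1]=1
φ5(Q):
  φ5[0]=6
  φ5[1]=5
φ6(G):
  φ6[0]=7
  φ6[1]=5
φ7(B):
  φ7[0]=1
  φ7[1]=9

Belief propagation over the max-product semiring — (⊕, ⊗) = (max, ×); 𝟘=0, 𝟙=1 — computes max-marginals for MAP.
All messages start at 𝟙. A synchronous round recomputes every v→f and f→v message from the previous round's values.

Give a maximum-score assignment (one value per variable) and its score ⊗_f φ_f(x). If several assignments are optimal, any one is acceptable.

init: all messages = 𝟙 over 2 values
r1 m[φ0→R] = [7, 6]
r1 m[φ0→Q] = [7, 6]
r1 m[φ0→G] = [6, 7]
r1 m[φ1→R] = [6, 6]
r1 m[φ1→B] = [6, 6]
r1 m[φ1→D] = [6, 6]
r1 m[φ2→G] = [3, 6]
r1 m[φ3→B] = [5, 6]
r1 m[φ4→D] = [4, 1]
r1 m[φ5→Q] = [6, 5]
r1 m[φ6→G] = [7, 5]
r1 m[φ7→B] = [1, 9]
r1 m[R→φ0] = [1, 1]
r1 m[R→φ1] = [1, 1]
r1 m[B→φ1] = [1, 1]
r1 m[B→φ3] = [1, 1]
r1 m[B→φ7] = [1, 1]
r1 m[Q→φ0] = [1, 1]
r1 m[Q→φ5] = [1, 1]
r1 m[G→φ0] = [1, 1]
r1 m[G→φ2] = [1, 1]
r1 m[G→φ6] = [1, 1]
r1 m[D→φ1] = [1, 1]
r1 m[D→φ4] = [1, 1]
r2 m[φ0→R] = [7, 6]
r2 m[φ0→Q] = [7, 6]
r2 m[φ0→G] = [6, 7]
r2 m[φ1→R] = [6, 6]
r2 m[φ1→B] = [6, 6]
r2 m[φ1→D] = [6, 6]
r2 m[φ2→G] = [3, 6]
r2 m[φ3→B] = [5, 6]
r2 m[φ4→D] = [4, 1]
r2 m[φ5→Q] = [6, 5]
r2 m[φ6→G] = [7, 5]
r2 m[φ7→B] = [1, 9]
r2 m[R→φ0] = [6, 6]
r2 m[R→φ1] = [7, 6]
r2 m[B→φ1] = [5, 54]
r2 m[B→φ3] = [6, 54]
r2 m[B→φ7] = [30, 36]
r2 m[Q→φ0] = [6, 5]
r2 m[Q→φ5] = [7, 6]
r2 m[G→φ0] = [21, 30]
r2 m[G→φ2] = [42, 35]
r2 m[G→φ6] = [18, 42]
r2 m[D→φ1] = [4, 1]
r2 m[D→φ4] = [6, 6]
r3 m[φ0→R] = [1260, 630]
r3 m[φ0→Q] = [1260, 900]
r3 m[φ0→G] = [216, 252]
r3 m[φ1→R] = [1296, 648]
r3 m[φ1→B] = [144, 168]
r3 m[φ1→D] = [2268, 1944]
r3 m[φ2→G] = [3, 6]
r3 m[φ3→B] = [5, 6]
r3 m[φ4→D] = [4, 1]
r3 m[φ5→Q] = [6, 5]
r3 m[φ6→G] = [7, 5]
r3 m[φ7→B] = [1, 9]
r3 m[R→φ0] = [6, 6]
r3 m[R→φ1] = [7, 6]
r3 m[B→φ1] = [5, 54]
r3 m[B→φ3] = [6, 54]
r3 m[B→φ7] = [30, 36]
r3 m[Q→φ0] = [6, 5]
r3 m[Q→φ5] = [7, 6]
r3 m[G→φ0] = [21, 30]
r3 m[G→φ2] = [42, 35]
r3 m[G→φ6] = [18, 42]
r3 m[D→φ1] = [4, 1]
r3 m[D→φ4] = [6, 6]
r4 m[φ0→R] = [1260, 630]
r4 m[φ0→Q] = [1260, 900]
r4 m[φ0→G] = [216, 252]
r4 m[φ1→R] = [1296, 648]
r4 m[φ1→B] = [144, 168]
r4 m[φ1→D] = [2268, 1944]
r4 m[φ2→G] = [3, 6]
r4 m[φ3→B] = [5, 6]
r4 m[φ4→D] = [4, 1]
r4 m[φ5→Q] = [6, 5]
r4 m[φ6→G] = [7, 5]
r4 m[φ7→B] = [1, 9]
r4 m[R→φ0] = [1296, 648]
r4 m[R→φ1] = [1260, 630]
r4 m[B→φ1] = [5, 54]
r4 m[B→φ3] = [144, 1512]
r4 m[B→φ7] = [720, 1008]
r4 m[Q→φ0] = [6, 5]
r4 m[Q→φ5] = [1260, 900]
r4 m[G→φ0] = [21, 30]
r4 m[G→φ2] = [1512, 1260]
r4 m[G→φ6] = [648, 1512]
r4 m[D→φ1] = [4, 1]
r4 m[D→φ4] = [2268, 1944]
r5 m[φ0→R] = [1260, 630]
r5 m[φ0→Q] = [272160, 194400]
r5 m[φ0→G] = [46656, 54432]
r5 m[φ1→R] = [1296, 648]
r5 m[φ1→B] = [20160, 30240]
r5 m[φ1→D] = [408240, 204120]
r5 m[φ2→G] = [3, 6]
r5 m[φ3→B] = [5, 6]
r5 m[φ4→D] = [4, 1]
r5 m[φ5→Q] = [6, 5]
r5 m[φ6→G] = [7, 5]
r5 m[φ7→B] = [1, 9]
r5 m[R→φ0] = [1296, 648]
r5 m[R→φ1] = [1260, 630]
r5 m[B→φ1] = [5, 54]
r5 m[B→φ3] = [144, 1512]
r5 m[B→φ7] = [720, 1008]
r5 m[Q→φ0] = [6, 5]
r5 m[Q→φ5] = [1260, 900]
r5 m[G→φ0] = [21, 30]
r5 m[G→φ2] = [1512, 1260]
r5 m[G→φ6] = [648, 1512]
r5 m[D→φ1] = [4, 1]
r5 m[D→φ4] = [2268, 1944]
r6 m[φ0→R] = [1260, 630]
r6 m[φ0→Q] = [272160, 194400]
r6 m[φ0→G] = [46656, 54432]
r6 m[φ1→R] = [1296, 648]
r6 m[φ1→B] = [20160, 30240]
r6 m[φ1→D] = [408240, 204120]
r6 m[φ2→G] = [3, 6]
r6 m[φ3→B] = [5, 6]
r6 m[φ4→D] = [4, 1]
r6 m[φ5→Q] = [6, 5]
r6 m[φ6→G] = [7, 5]
r6 m[φ7→B] = [1, 9]
r6 m[R→φ0] = [1296, 648]
r6 m[R→φ1] = [1260, 630]
r6 m[B→φ1] = [5, 54]
r6 m[B→φ3] = [20160, 272160]
r6 m[B→φ7] = [100800, 181440]
r6 m[Q→φ0] = [6, 5]
r6 m[Q→φ5] = [272160, 194400]
r6 m[G→φ0] = [21, 30]
r6 m[G→φ2] = [326592, 272160]
r6 m[G→φ6] = [139968, 326592]
r6 m[D→φ1] = [4, 1]
r6 m[D→φ4] = [408240, 204120]
r7 m[φ0→R] = [1260, 630]
r7 m[φ0→Q] = [272160, 194400]
r7 m[φ0→G] = [46656, 54432]
r7 m[φ1→R] = [1296, 648]
r7 m[φ1→B] = [20160, 30240]
r7 m[φ1→D] = [408240, 204120]
r7 m[φ2→G] = [3, 6]
r7 m[φ3→B] = [5, 6]
r7 m[φ4→D] = [4, 1]
r7 m[φ5→Q] = [6, 5]
r7 m[φ6→G] = [7, 5]
r7 m[φ7→B] = [1, 9]
r7 m[R→φ0] = [1296, 648]
r7 m[R→φ1] = [1260, 630]
r7 m[B→φ1] = [5, 54]
r7 m[B→φ3] = [20160, 272160]
r7 m[B→φ7] = [100800, 181440]
r7 m[Q→φ0] = [6, 5]
r7 m[Q→φ5] = [272160, 194400]
r7 m[G→φ0] = [21, 30]
r7 m[G→φ2] = [326592, 272160]
r7 m[G→φ6] = [139968, 326592]
r7 m[D→φ1] = [4, 1]
r7 m[D→φ4] = [408240, 204120]
fixed point reached at round 7
traceback from R: (R=0, B=1, Q=0, G=1, D=0), score=1632960

assignment: (R=0, B=1, Q=0, G=1, D=0); score = 1632960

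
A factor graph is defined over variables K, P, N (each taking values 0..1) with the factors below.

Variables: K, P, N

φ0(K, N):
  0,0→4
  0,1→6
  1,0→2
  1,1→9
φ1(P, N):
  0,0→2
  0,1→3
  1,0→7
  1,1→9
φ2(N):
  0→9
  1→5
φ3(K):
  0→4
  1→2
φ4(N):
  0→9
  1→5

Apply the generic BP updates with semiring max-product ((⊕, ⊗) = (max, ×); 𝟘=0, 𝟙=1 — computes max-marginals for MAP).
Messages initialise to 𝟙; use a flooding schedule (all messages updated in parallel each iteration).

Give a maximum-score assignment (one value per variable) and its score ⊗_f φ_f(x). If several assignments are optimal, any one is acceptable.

assignment: (K=0, P=1, N=0); score = 9072

init: all messages = 𝟙 over 2 values
r1 m[φ0→K] = [6, 9]
r1 m[φ0→N] = [4, 9]
r1 m[φ1→P] = [3, 9]
r1 m[φ1→N] = [7, 9]
r1 m[φ2→N] = [9, 5]
r1 m[φ3→K] = [4, 2]
r1 m[φ4→N] = [9, 5]
r1 m[K→φ0] = [1, 1]
r1 m[K→φ3] = [1, 1]
r1 m[P→φ1] = [1, 1]
r1 m[N→φ0] = [1, 1]
r1 m[N→φ1] = [1, 1]
r1 m[N→φ2] = [1, 1]
r1 m[N→φ4] = [1, 1]
r2 m[φ0→K] = [6, 9]
r2 m[φ0→N] = [4, 9]
r2 m[φ1→P] = [3, 9]
r2 m[φ1→N] = [7, 9]
r2 m[φ2→N] = [9, 5]
r2 m[φ3→K] = [4, 2]
r2 m[φ4→N] = [9, 5]
r2 m[K→φ0] = [4, 2]
r2 m[K→φ3] = [6, 9]
r2 m[P→φ1] = [1, 1]
r2 m[N→φ0] = [567, 225]
r2 m[N→φ1] = [324, 225]
r2 m[N→φ2] = [252, 405]
r2 m[N→φ4] = [252, 405]
r3 m[φ0→K] = [2268, 2025]
r3 m[φ0→N] = [16, 24]
r3 m[φ1→P] = [675, 2268]
r3 m[φ1→N] = [7, 9]
r3 m[φ2→N] = [9, 5]
r3 m[φ3→K] = [4, 2]
r3 m[φ4→N] = [9, 5]
r3 m[K→φ0] = [4, 2]
r3 m[K→φ3] = [6, 9]
r3 m[P→φ1] = [1, 1]
r3 m[N→φ0] = [567, 225]
r3 m[N→φ1] = [324, 225]
r3 m[N→φ2] = [252, 405]
r3 m[N→φ4] = [252, 405]
r4 m[φ0→K] = [2268, 2025]
r4 m[φ0→N] = [16, 24]
r4 m[φ1→P] = [675, 2268]
r4 m[φ1→N] = [7, 9]
r4 m[φ2→N] = [9, 5]
r4 m[φ3→K] = [4, 2]
r4 m[φ4→N] = [9, 5]
r4 m[K→φ0] = [4, 2]
r4 m[K→φ3] = [2268, 2025]
r4 m[P→φ1] = [1, 1]
r4 m[N→φ0] = [567, 225]
r4 m[N→φ1] = [1296, 600]
r4 m[N→φ2] = [1008, 1080]
r4 m[N→φ4] = [1008, 1080]
r5 m[φ0→K] = [2268, 2025]
r5 m[φ0→N] = [16, 24]
r5 m[φ1→P] = [2592, 9072]
r5 m[φ1→N] = [7, 9]
r5 m[φ2→N] = [9, 5]
r5 m[φ3→K] = [4, 2]
r5 m[φ4→N] = [9, 5]
r5 m[K→φ0] = [4, 2]
r5 m[K→φ3] = [2268, 2025]
r5 m[P→φ1] = [1, 1]
r5 m[N→φ0] = [567, 225]
r5 m[N→φ1] = [1296, 600]
r5 m[N→φ2] = [1008, 1080]
r5 m[N→φ4] = [1008, 1080]
r6 m[φ0→K] = [2268, 2025]
r6 m[φ0→N] = [16, 24]
r6 m[φ1→P] = [2592, 9072]
r6 m[φ1→N] = [7, 9]
r6 m[φ2→N] = [9, 5]
r6 m[φ3→K] = [4, 2]
r6 m[φ4→N] = [9, 5]
r6 m[K→φ0] = [4, 2]
r6 m[K→φ3] = [2268, 2025]
r6 m[P→φ1] = [1, 1]
r6 m[N→φ0] = [567, 225]
r6 m[N→φ1] = [1296, 600]
r6 m[N→φ2] = [1008, 1080]
r6 m[N→φ4] = [1008, 1080]
fixed point reached at round 6
traceback from K: (K=0, P=1, N=0), score=9072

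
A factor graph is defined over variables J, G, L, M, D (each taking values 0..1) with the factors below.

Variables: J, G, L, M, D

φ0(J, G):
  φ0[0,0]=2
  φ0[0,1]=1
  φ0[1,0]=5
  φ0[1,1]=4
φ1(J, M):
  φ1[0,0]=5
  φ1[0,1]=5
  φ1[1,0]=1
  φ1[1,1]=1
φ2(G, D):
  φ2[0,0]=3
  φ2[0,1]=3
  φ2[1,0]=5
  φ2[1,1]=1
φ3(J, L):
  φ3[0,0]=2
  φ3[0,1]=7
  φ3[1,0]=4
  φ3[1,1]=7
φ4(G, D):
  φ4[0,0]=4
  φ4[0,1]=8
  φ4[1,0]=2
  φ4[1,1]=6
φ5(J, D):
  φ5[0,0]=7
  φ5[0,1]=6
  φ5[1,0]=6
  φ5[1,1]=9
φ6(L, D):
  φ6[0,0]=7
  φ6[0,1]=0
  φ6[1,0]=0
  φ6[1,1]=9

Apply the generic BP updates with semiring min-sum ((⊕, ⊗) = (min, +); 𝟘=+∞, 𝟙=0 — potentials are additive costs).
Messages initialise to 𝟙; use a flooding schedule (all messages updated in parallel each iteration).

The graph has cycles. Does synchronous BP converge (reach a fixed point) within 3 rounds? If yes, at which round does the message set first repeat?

NOT CONVERGED within 3 rounds

init: all messages = 𝟙 over 2 values
r1 m[φ0→J] = [1, 4]
r1 m[φ0→G] = [2, 1]
r1 m[φ1→J] = [5, 1]
r1 m[φ1→M] = [1, 1]
r1 m[φ2→G] = [3, 1]
r1 m[φ2→D] = [3, 1]
r1 m[φ3→J] = [2, 4]
r1 m[φ3→L] = [2, 7]
r1 m[φ4→G] = [4, 2]
r1 m[φ4→D] = [2, 6]
r1 m[φ5→J] = [6, 6]
r1 m[φ5→D] = [6, 6]
r1 m[φ6→L] = [0, 0]
r1 m[φ6→D] = [0, 0]
r1 m[J→φ0] = [0, 0]
r1 m[J→φ1] = [0, 0]
r1 m[J→φ3] = [0, 0]
r1 m[J→φ5] = [0, 0]
r1 m[G→φ0] = [0, 0]
r1 m[G→φ2] = [0, 0]
r1 m[G→φ4] = [0, 0]
r1 m[L→φ3] = [0, 0]
r1 m[L→φ6] = [0, 0]
r1 m[M→φ1] = [0, 0]
r1 m[D→φ2] = [0, 0]
r1 m[D→φ4] = [0, 0]
r1 m[D→φ5] = [0, 0]
r1 m[D→φ6] = [0, 0]
r2 m[φ0→J] = [1, 4]
r2 m[φ0→G] = [2, 1]
r2 m[φ1→J] = [5, 1]
r2 m[φ1→M] = [1, 1]
r2 m[φ2→G] = [3, 1]
r2 m[φ2→D] = [3, 1]
r2 m[φ3→J] = [2, 4]
r2 m[φ3→L] = [2, 7]
r2 m[φ4→G] = [4, 2]
r2 m[φ4→D] = [2, 6]
r2 m[φ5→J] = [6, 6]
r2 m[φ5→D] = [6, 6]
r2 m[φ6→L] = [0, 0]
r2 m[φ6→D] = [0, 0]
r2 m[J→φ0] = [13, 11]
r2 m[J→φ1] = [9, 14]
r2 m[J→φ3] = [12, 11]
r2 m[J→φ5] = [8, 9]
r2 m[G→φ0] = [7, 3]
r2 m[G→φ2] = [6, 3]
r2 m[G→φ4] = [5, 2]
r2 m[L→φ3] = [0, 0]
r2 m[L→φ6] = [2, 7]
r2 m[M→φ1] = [0, 0]
r2 m[D→φ2] = [8, 12]
r2 m[D→φ4] = [9, 7]
r2 m[D→φ5] = [5, 7]
r2 m[D→φ6] = [11, 13]
r3 m[φ0→J] = [4, 7]
r3 m[φ0→G] = [15, 14]
r3 m[φ1→J] = [5, 1]
r3 m[φ1→M] = [14, 14]
r3 m[φ2→G] = [11, 13]
r3 m[φ2→D] = [8, 4]
r3 m[φ3→J] = [2, 4]
r3 m[φ3→L] = [14, 18]
r3 m[φ4→G] = [13, 11]
r3 m[φ4→D] = [4, 8]
r3 m[φ5→J] = [12, 11]
r3 m[φ5→D] = [15, 14]
r3 m[φ6→L] = [13, 11]
r3 m[φ6→D] = [7, 2]
r3 m[J→φ0] = [13, 11]
r3 m[J→φ1] = [9, 14]
r3 m[J→φ3] = [12, 11]
r3 m[J→φ5] = [8, 9]
r3 m[G→φ0] = [7, 3]
r3 m[G→φ2] = [6, 3]
r3 m[G→φ4] = [5, 2]
r3 m[L→φ3] = [0, 0]
r3 m[L→φ6] = [2, 7]
r3 m[M→φ1] = [0, 0]
r3 m[D→φ2] = [8, 12]
r3 m[D→φ4] = [9, 7]
r3 m[D→φ5] = [5, 7]
r3 m[D→φ6] = [11, 13]
no fixed point within 3 rounds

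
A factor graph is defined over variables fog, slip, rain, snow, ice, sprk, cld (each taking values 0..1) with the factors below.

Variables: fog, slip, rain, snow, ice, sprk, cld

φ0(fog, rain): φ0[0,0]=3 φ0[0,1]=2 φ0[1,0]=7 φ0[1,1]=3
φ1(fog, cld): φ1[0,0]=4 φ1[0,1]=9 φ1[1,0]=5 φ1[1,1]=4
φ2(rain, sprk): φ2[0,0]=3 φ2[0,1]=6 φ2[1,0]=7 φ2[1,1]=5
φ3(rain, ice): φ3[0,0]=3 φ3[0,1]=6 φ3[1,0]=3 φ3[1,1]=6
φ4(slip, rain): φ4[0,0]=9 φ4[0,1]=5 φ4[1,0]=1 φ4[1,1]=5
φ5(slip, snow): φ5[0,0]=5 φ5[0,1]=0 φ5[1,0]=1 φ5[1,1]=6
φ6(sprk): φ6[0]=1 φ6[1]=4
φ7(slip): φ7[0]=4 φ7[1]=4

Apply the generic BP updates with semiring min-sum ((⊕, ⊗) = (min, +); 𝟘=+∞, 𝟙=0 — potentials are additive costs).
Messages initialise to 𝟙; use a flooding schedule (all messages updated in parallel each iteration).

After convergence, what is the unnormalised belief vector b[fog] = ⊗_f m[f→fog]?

init: all messages = 𝟙 over 2 values
r1 m[φ0→fog] = [2, 3]
r1 m[φ0→rain] = [3, 2]
r1 m[φ1→fog] = [4, 4]
r1 m[φ1→cld] = [4, 4]
r1 m[φ2→rain] = [3, 5]
r1 m[φ2→sprk] = [3, 5]
r1 m[φ3→rain] = [3, 3]
r1 m[φ3→ice] = [3, 6]
r1 m[φ4→slip] = [5, 1]
r1 m[φ4→rain] = [1, 5]
r1 m[φ5→slip] = [0, 1]
r1 m[φ5→snow] = [1, 0]
r1 m[φ6→sprk] = [1, 4]
r1 m[φ7→slip] = [4, 4]
r1 m[fog→φ0] = [0, 0]
r1 m[fog→φ1] = [0, 0]
r1 m[slip→φ4] = [0, 0]
r1 m[slip→φ5] = [0, 0]
r1 m[slip→φ7] = [0, 0]
r1 m[rain→φ0] = [0, 0]
r1 m[rain→φ2] = [0, 0]
r1 m[rain→φ3] = [0, 0]
r1 m[rain→φ4] = [0, 0]
r1 m[snow→φ5] = [0, 0]
r1 m[ice→φ3] = [0, 0]
r1 m[sprk→φ2] = [0, 0]
r1 m[sprk→φ6] = [0, 0]
r1 m[cld→φ1] = [0, 0]
r2 m[φ0→fog] = [2, 3]
r2 m[φ0→rain] = [3, 2]
r2 m[φ1→fog] = [4, 4]
r2 m[φ1→cld] = [4, 4]
r2 m[φ2→rain] = [3, 5]
r2 m[φ2→sprk] = [3, 5]
r2 m[φ3→rain] = [3, 3]
r2 m[φ3→ice] = [3, 6]
r2 m[φ4→slip] = [5, 1]
r2 m[φ4→rain] = [1, 5]
r2 m[φ5→slip] = [0, 1]
r2 m[φ5→snow] = [1, 0]
r2 m[φ6→sprk] = [1, 4]
r2 m[φ7→slip] = [4, 4]
r2 m[fog→φ0] = [4, 4]
r2 m[fog→φ1] = [2, 3]
r2 m[slip→φ4] = [4, 5]
r2 m[slip→φ5] = [9, 5]
r2 m[slip→φ7] = [5, 2]
r2 m[rain→φ0] = [7, 13]
r2 m[rain→φ2] = [7, 10]
r2 m[rain→φ3] = [7, 12]
r2 m[rain→φ4] = [9, 10]
r2 m[snow→φ5] = [0, 0]
r2 m[ice→φ3] = [0, 0]
r2 m[sprk→φ2] = [1, 4]
r2 m[sprk→φ6] = [3, 5]
r2 m[cld→φ1] = [0, 0]
r3 m[φ0→fog] = [10, 14]
r3 m[φ0→rain] = [7, 6]
r3 m[φ1→fog] = [4, 4]
r3 m[φ1→cld] = [6, 7]
r3 m[φ2→rain] = [4, 8]
r3 m[φ2→sprk] = [10, 13]
r3 m[φ3→rain] = [3, 3]
r3 m[φ3→ice] = [10, 13]
r3 m[φ4→slip] = [15, 10]
r3 m[φ4→rain] = [6, 9]
r3 m[φ5→slip] = [0, 1]
r3 m[φ5→snow] = [6, 9]
r3 m[φ6→sprk] = [1, 4]
r3 m[φ7→slip] = [4, 4]
r3 m[fog→φ0] = [4, 4]
r3 m[fog→φ1] = [2, 3]
r3 m[slip→φ4] = [4, 5]
r3 m[slip→φ5] = [9, 5]
r3 m[slip→φ7] = [5, 2]
r3 m[rain→φ0] = [7, 13]
r3 m[rain→φ2] = [7, 10]
r3 m[rain→φ3] = [7, 12]
r3 m[rain→φ4] = [9, 10]
r3 m[snow→φ5] = [0, 0]
r3 m[ice→φ3] = [0, 0]
r3 m[sprk→φ2] = [1, 4]
r3 m[sprk→φ6] = [3, 5]
r3 m[cld→φ1] = [0, 0]
r4 m[φ0→fog] = [10, 14]
r4 m[φ0→rain] = [7, 6]
r4 m[φ1→fog] = [4, 4]
r4 m[φ1→cld] = [6, 7]
r4 m[φ2→rain] = [4, 8]
r4 m[φ2→sprk] = [10, 13]
r4 m[φ3→rain] = [3, 3]
r4 m[φ3→ice] = [10, 13]
r4 m[φ4→slip] = [15, 10]
r4 m[φ4→rain] = [6, 9]
r4 m[φ5→slip] = [0, 1]
r4 m[φ5→snow] = [6, 9]
r4 m[φ6→sprk] = [1, 4]
r4 m[φ7→slip] = [4, 4]
r4 m[fog→φ0] = [4, 4]
r4 m[fog→φ1] = [10, 14]
r4 m[slip→φ4] = [4, 5]
r4 m[slip→φ5] = [19, 14]
r4 m[slip→φ7] = [15, 11]
r4 m[rain→φ0] = [13, 20]
r4 m[rain→φ2] = [16, 18]
r4 m[rain→φ3] = [17, 23]
r4 m[rain→φ4] = [14, 17]
r4 m[snow→φ5] = [0, 0]
r4 m[ice→φ3] = [0, 0]
r4 m[sprk→φ2] = [1, 4]
r4 m[sprk→φ6] = [10, 13]
r4 m[cld→φ1] = [0, 0]
r5 m[φ0→fog] = [16, 20]
r5 m[φ0→rain] = [7, 6]
r5 m[φ1→fog] = [4, 4]
r5 m[φ1→cld] = [14, 18]
r5 m[φ2→rain] = [4, 8]
r5 m[φ2→sprk] = [19, 22]
r5 m[φ3→rain] = [3, 3]
r5 m[φ3→ice] = [20, 23]
r5 m[φ4→slip] = [22, 15]
r5 m[φ4→rain] = [6, 9]
r5 m[φ5→slip] = [0, 1]
r5 m[φ5→snow] = [15, 19]
r5 m[φ6→sprk] = [1, 4]
r5 m[φ7→slip] = [4, 4]
r5 m[fog→φ0] = [4, 4]
r5 m[fog→φ1] = [10, 14]
r5 m[slip→φ4] = [4, 5]
r5 m[slip→φ5] = [19, 14]
r5 m[slip→φ7] = [15, 11]
r5 m[rain→φ0] = [13, 20]
r5 m[rain→φ2] = [16, 18]
r5 m[rain→φ3] = [17, 23]
r5 m[rain→φ4] = [14, 17]
r5 m[snow→φ5] = [0, 0]
r5 m[ice→φ3] = [0, 0]
r5 m[sprk→φ2] = [1, 4]
r5 m[sprk→φ6] = [10, 13]
r5 m[cld→φ1] = [0, 0]
r6 m[φ0→fog] = [16, 20]
r6 m[φ0→rain] = [7, 6]
r6 m[φ1→fog] = [4, 4]
r6 m[φ1→cld] = [14, 18]
r6 m[φ2→rain] = [4, 8]
r6 m[φ2→sprk] = [19, 22]
r6 m[φ3→rain] = [3, 3]
r6 m[φ3→ice] = [20, 23]
r6 m[φ4→slip] = [22, 15]
r6 m[φ4→rain] = [6, 9]
r6 m[φ5→slip] = [0, 1]
r6 m[φ5→snow] = [15, 19]
r6 m[φ6→sprk] = [1, 4]
r6 m[φ7→slip] = [4, 4]
r6 m[fog→φ0] = [4, 4]
r6 m[fog→φ1] = [16, 20]
r6 m[slip→φ4] = [4, 5]
r6 m[slip→φ5] = [26, 19]
r6 m[slip→φ7] = [22, 16]
r6 m[rain→φ0] = [13, 20]
r6 m[rain→φ2] = [16, 18]
r6 m[rain→φ3] = [17, 23]
r6 m[rain→φ4] = [14, 17]
r6 m[snow→φ5] = [0, 0]
r6 m[ice→φ3] = [0, 0]
r6 m[sprk→φ2] = [1, 4]
r6 m[sprk→φ6] = [19, 22]
r6 m[cld→φ1] = [0, 0]
r7 m[φ0→fog] = [16, 20]
r7 m[φ0→rain] = [7, 6]
r7 m[φ1→fog] = [4, 4]
r7 m[φ1→cld] = [20, 24]
r7 m[φ2→rain] = [4, 8]
r7 m[φ2→sprk] = [19, 22]
r7 m[φ3→rain] = [3, 3]
r7 m[φ3→ice] = [20, 23]
r7 m[φ4→slip] = [22, 15]
r7 m[φ4→rain] = [6, 9]
r7 m[φ5→slip] = [0, 1]
r7 m[φ5→snow] = [20, 25]
r7 m[φ6→sprk] = [1, 4]
r7 m[φ7→slip] = [4, 4]
r7 m[fog→φ0] = [4, 4]
r7 m[fog→φ1] = [16, 20]
r7 m[slip→φ4] = [4, 5]
r7 m[slip→φ5] = [26, 19]
r7 m[slip→φ7] = [22, 16]
r7 m[rain→φ0] = [13, 20]
r7 m[rain→φ2] = [16, 18]
r7 m[rain→φ3] = [17, 23]
r7 m[rain→φ4] = [14, 17]
r7 m[snow→φ5] = [0, 0]
r7 m[ice→φ3] = [0, 0]
r7 m[sprk→φ2] = [1, 4]
r7 m[sprk→φ6] = [19, 22]
r7 m[cld→φ1] = [0, 0]
r8 m[φ0→fog] = [16, 20]
r8 m[φ0→rain] = [7, 6]
r8 m[φ1→fog] = [4, 4]
r8 m[φ1→cld] = [20, 24]
r8 m[φ2→rain] = [4, 8]
r8 m[φ2→sprk] = [19, 22]
r8 m[φ3→rain] = [3, 3]
r8 m[φ3→ice] = [20, 23]
r8 m[φ4→slip] = [22, 15]
r8 m[φ4→rain] = [6, 9]
r8 m[φ5→slip] = [0, 1]
r8 m[φ5→snow] = [20, 25]
r8 m[φ6→sprk] = [1, 4]
r8 m[φ7→slip] = [4, 4]
r8 m[fog→φ0] = [4, 4]
r8 m[fog→φ1] = [16, 20]
r8 m[slip→φ4] = [4, 5]
r8 m[slip→φ5] = [26, 19]
r8 m[slip→φ7] = [22, 16]
r8 m[rain→φ0] = [13, 20]
r8 m[rain→φ2] = [16, 18]
r8 m[rain→φ3] = [17, 23]
r8 m[rain→φ4] = [14, 17]
r8 m[snow→φ5] = [0, 0]
r8 m[ice→φ3] = [0, 0]
r8 m[sprk→φ2] = [1, 4]
r8 m[sprk→φ6] = [19, 22]
r8 m[cld→φ1] = [0, 0]
fixed point reached at round 8
b[fog] = ⊗ incoming = [20, 24]

b[fog] = [20, 24]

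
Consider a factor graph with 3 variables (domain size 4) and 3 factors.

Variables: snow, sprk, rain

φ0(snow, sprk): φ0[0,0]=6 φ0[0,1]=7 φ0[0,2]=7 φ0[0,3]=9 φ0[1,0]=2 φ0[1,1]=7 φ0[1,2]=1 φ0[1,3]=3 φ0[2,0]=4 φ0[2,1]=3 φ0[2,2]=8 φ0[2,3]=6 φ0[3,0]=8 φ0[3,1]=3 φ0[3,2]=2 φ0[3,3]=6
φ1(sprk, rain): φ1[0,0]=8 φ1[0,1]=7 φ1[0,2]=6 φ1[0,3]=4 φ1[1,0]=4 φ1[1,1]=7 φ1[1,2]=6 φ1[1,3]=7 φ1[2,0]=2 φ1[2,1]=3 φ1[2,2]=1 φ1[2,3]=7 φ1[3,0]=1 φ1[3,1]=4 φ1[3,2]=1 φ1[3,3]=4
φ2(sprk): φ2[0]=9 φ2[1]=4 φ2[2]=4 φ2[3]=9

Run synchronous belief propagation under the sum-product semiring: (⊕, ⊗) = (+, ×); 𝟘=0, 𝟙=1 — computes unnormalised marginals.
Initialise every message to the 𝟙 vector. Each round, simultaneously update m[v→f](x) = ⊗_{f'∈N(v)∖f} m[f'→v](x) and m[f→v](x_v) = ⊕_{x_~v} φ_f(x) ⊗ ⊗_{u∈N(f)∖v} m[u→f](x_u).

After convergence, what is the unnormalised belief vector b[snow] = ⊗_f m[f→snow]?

b[snow] = [3196, 1444, 2144, 2732]

init: all messages = 𝟙 over 4 values
r1 m[φ0→snow] = [29, 13, 21, 19]
r1 m[φ0→sprk] = [20, 20, 18, 24]
r1 m[φ1→sprk] = [25, 24, 13, 10]
r1 m[φ1→rain] = [15, 21, 14, 22]
r1 m[φ2→sprk] = [9, 4, 4, 9]
r1 m[snow→φ0] = [1, 1, 1, 1]
r1 m[sprk→φ0] = [1, 1, 1, 1]
r1 m[sprk→φ1] = [1, 1, 1, 1]
r1 m[sprk→φ2] = [1, 1, 1, 1]
r1 m[rain→φ1] = [1, 1, 1, 1]
r2 m[φ0→snow] = [29, 13, 21, 19]
r2 m[φ0→sprk] = [20, 20, 18, 24]
r2 m[φ1→sprk] = [25, 24, 13, 10]
r2 m[φ1→rain] = [15, 21, 14, 22]
r2 m[φ2→sprk] = [9, 4, 4, 9]
r2 m[snow→φ0] = [1, 1, 1, 1]
r2 m[sprk→φ0] = [225, 96, 52, 90]
r2 m[sprk→φ1] = [180, 80, 72, 216]
r2 m[sprk→φ2] = [500, 480, 234, 240]
r2 m[rain→φ1] = [1, 1, 1, 1]
r3 m[φ0→snow] = [3196, 1444, 2144, 2732]
r3 m[φ0→sprk] = [20, 20, 18, 24]
r3 m[φ1→sprk] = [25, 24, 13, 10]
r3 m[φ1→rain] = [2120, 2900, 1848, 2648]
r3 m[φ2→sprk] = [9, 4, 4, 9]
r3 m[snow→φ0] = [1, 1, 1, 1]
r3 m[sprk→φ0] = [225, 96, 52, 90]
r3 m[sprk→φ1] = [180, 80, 72, 216]
r3 m[sprk→φ2] = [500, 480, 234, 240]
r3 m[rain→φ1] = [1, 1, 1, 1]
r4 m[φ0→snow] = [3196, 1444, 2144, 2732]
r4 m[φ0→sprk] = [20, 20, 18, 24]
r4 m[φ1→sprk] = [25, 24, 13, 10]
r4 m[φ1→rain] = [2120, 2900, 1848, 2648]
r4 m[φ2→sprk] = [9, 4, 4, 9]
r4 m[snow→φ0] = [1, 1, 1, 1]
r4 m[sprk→φ0] = [225, 96, 52, 90]
r4 m[sprk→φ1] = [180, 80, 72, 216]
r4 m[sprk→φ2] = [500, 480, 234, 240]
r4 m[rain→φ1] = [1, 1, 1, 1]
fixed point reached at round 4
b[snow] = ⊗ incoming = [3196, 1444, 2144, 2732]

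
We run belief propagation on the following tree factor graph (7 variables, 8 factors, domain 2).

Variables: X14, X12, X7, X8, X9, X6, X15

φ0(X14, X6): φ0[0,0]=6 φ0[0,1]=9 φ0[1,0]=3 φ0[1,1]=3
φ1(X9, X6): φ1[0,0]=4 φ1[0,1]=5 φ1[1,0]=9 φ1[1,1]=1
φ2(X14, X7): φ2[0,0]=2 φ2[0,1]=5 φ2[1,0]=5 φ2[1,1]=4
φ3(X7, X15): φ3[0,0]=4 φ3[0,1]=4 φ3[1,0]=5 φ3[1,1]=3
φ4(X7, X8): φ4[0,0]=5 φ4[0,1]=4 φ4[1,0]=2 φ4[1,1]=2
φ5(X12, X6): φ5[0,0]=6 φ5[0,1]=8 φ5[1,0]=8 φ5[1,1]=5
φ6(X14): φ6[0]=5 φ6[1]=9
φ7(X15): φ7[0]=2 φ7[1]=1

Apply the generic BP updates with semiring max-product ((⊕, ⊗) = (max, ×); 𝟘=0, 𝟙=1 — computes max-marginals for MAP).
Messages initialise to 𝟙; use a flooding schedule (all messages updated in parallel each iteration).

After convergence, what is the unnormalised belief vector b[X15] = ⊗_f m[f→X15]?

b[X15] = [388800, 194400]

init: all messages = 𝟙 over 2 values
r1 m[φ0→X14] = [9, 3]
r1 m[φ0→X6] = [6, 9]
r1 m[φ1→X9] = [5, 9]
r1 m[φ1→X6] = [9, 5]
r1 m[φ2→X14] = [5, 5]
r1 m[φ2→X7] = [5, 5]
r1 m[φ3→X7] = [4, 5]
r1 m[φ3→X15] = [5, 4]
r1 m[φ4→X7] = [5, 2]
r1 m[φ4→X8] = [5, 4]
r1 m[φ5→X12] = [8, 8]
r1 m[φ5→X6] = [8, 8]
r1 m[φ6→X14] = [5, 9]
r1 m[φ7→X15] = [2, 1]
r1 m[X14→φ0] = [1, 1]
r1 m[X14→φ2] = [1, 1]
r1 m[X14→φ6] = [1, 1]
r1 m[X12→φ5] = [1, 1]
r1 m[X7→φ2] = [1, 1]
r1 m[X7→φ3] = [1, 1]
r1 m[X7→φ4] = [1, 1]
r1 m[X8→φ4] = [1, 1]
r1 m[X9→φ1] = [1, 1]
r1 m[X6→φ0] = [1, 1]
r1 m[X6→φ1] = [1, 1]
r1 m[X6→φ5] = [1, 1]
r1 m[X15→φ3] = [1, 1]
r1 m[X15→φ7] = [1, 1]
r2 m[φ0→X14] = [9, 3]
r2 m[φ0→X6] = [6, 9]
r2 m[φ1→X9] = [5, 9]
r2 m[φ1→X6] = [9, 5]
r2 m[φ2→X14] = [5, 5]
r2 m[φ2→X7] = [5, 5]
r2 m[φ3→X7] = [4, 5]
r2 m[φ3→X15] = [5, 4]
r2 m[φ4→X7] = [5, 2]
r2 m[φ4→X8] = [5, 4]
r2 m[φ5→X12] = [8, 8]
r2 m[φ5→X6] = [8, 8]
r2 m[φ6→X14] = [5, 9]
r2 m[φ7→X15] = [2, 1]
r2 m[X14→φ0] = [25, 45]
r2 m[X14→φ2] = [45, 27]
r2 m[X14→φ6] = [45, 15]
r2 m[X12→φ5] = [1, 1]
r2 m[X7→φ2] = [20, 10]
r2 m[X7→φ3] = [25, 10]
r2 m[X7→φ4] = [20, 25]
r2 m[X8→φ4] = [1, 1]
r2 m[X9→φ1] = [1, 1]
r2 m[X6→φ0] = [72, 40]
r2 m[X6→φ1] = [48, 72]
r2 m[X6→φ5] = [54, 45]
r2 m[X15→φ3] = [2, 1]
r2 m[X15→φ7] = [5, 4]
r3 m[φ0→X14] = [432, 216]
r3 m[φ0→X6] = [150, 225]
r3 m[φ1→X9] = [360, 432]
r3 m[φ1→X6] = [9, 5]
r3 m[φ2→X14] = [50, 100]
r3 m[φ2→X7] = [135, 225]
r3 m[φ3→X7] = [8, 10]
r3 m[φ3→X15] = [100, 100]
r3 m[φ4→X7] = [5, 2]
r3 m[φ4→X8] = [100, 80]
r3 m[φ5→X12] = [360, 432]
r3 m[φ5→X6] = [8, 8]
r3 m[φ6→X14] = [5, 9]
r3 m[φ7→X15] = [2, 1]
r3 m[X14→φ0] = [25, 45]
r3 m[X14→φ2] = [45, 27]
r3 m[X14→φ6] = [45, 15]
r3 m[X12→φ5] = [1, 1]
r3 m[X7→φ2] = [20, 10]
r3 m[X7→φ3] = [25, 10]
r3 m[X7→φ4] = [20, 25]
r3 m[X8→φ4] = [1, 1]
r3 m[X9→φ1] = [1, 1]
r3 m[X6→φ0] = [72, 40]
r3 m[X6→φ1] = [48, 72]
r3 m[X6→φ5] = [54, 45]
r3 m[X15→φ3] = [2, 1]
r3 m[X15→φ7] = [5, 4]
r4 m[φ0→X14] = [432, 216]
r4 m[φ0→X6] = [150, 225]
r4 m[φ1→X9] = [360, 432]
r4 m[φ1→X6] = [9, 5]
r4 m[φ2→X14] = [50, 100]
r4 m[φ2→X7] = [135, 225]
r4 m[φ3→X7] = [8, 10]
r4 m[φ3→X15] = [100, 100]
r4 m[φ4→X7] = [5, 2]
r4 m[φ4→X8] = [100, 80]
r4 m[φ5→X12] = [360, 432]
r4 m[φ5→X6] = [8, 8]
r4 m[φ6→X14] = [5, 9]
r4 m[φ7→X15] = [2, 1]
r4 m[X14→φ0] = [250, 900]
r4 m[X14→φ2] = [2160, 1944]
r4 m[X14→φ6] = [21600, 21600]
r4 m[X12→φ5] = [1, 1]
r4 m[X7→φ2] = [40, 20]
r4 m[X7→φ3] = [675, 450]
r4 m[X7→φ4] = [1080, 2250]
r4 m[X8→φ4] = [1, 1]
r4 m[X9→φ1] = [1, 1]
r4 m[X6→φ0] = [72, 40]
r4 m[X6→φ1] = [1200, 1800]
r4 m[X6→φ5] = [1350, 1125]
r4 m[X15→φ3] = [2, 1]
r4 m[X15→φ7] = [100, 100]
r5 m[φ0→X14] = [432, 216]
r5 m[φ0→X6] = [2700, 2700]
r5 m[φ1→X9] = [9000, 10800]
r5 m[φ1→X6] = [9, 5]
r5 m[φ2→X14] = [100, 200]
r5 m[φ2→X7] = [9720, 10800]
r5 m[φ3→X7] = [8, 10]
r5 m[φ3→X15] = [2700, 2700]
r5 m[φ4→X7] = [5, 2]
r5 m[φ4→X8] = [5400, 4500]
r5 m[φ5→X12] = [9000, 10800]
r5 m[φ5→X6] = [8, 8]
r5 m[φ6→X14] = [5, 9]
r5 m[φ7→X15] = [2, 1]
r5 m[X14→φ0] = [250, 900]
r5 m[X14→φ2] = [2160, 1944]
r5 m[X14→φ6] = [21600, 21600]
r5 m[X12→φ5] = [1, 1]
r5 m[X7→φ2] = [40, 20]
r5 m[X7→φ3] = [675, 450]
r5 m[X7→φ4] = [1080, 2250]
r5 m[X8→φ4] = [1, 1]
r5 m[X9→φ1] = [1, 1]
r5 m[X6→φ0] = [72, 40]
r5 m[X6→φ1] = [1200, 1800]
r5 m[X6→φ5] = [1350, 1125]
r5 m[X15→φ3] = [2, 1]
r5 m[X15→φ7] = [100, 100]
r6 m[φ0→X14] = [432, 216]
r6 m[φ0→X6] = [2700, 2700]
r6 m[φ1→X9] = [9000, 10800]
r6 m[φ1→X6] = [9, 5]
r6 m[φ2→X14] = [100, 200]
r6 m[φ2→X7] = [9720, 10800]
r6 m[φ3→X7] = [8, 10]
r6 m[φ3→X15] = [2700, 2700]
r6 m[φ4→X7] = [5, 2]
r6 m[φ4→X8] = [5400, 4500]
r6 m[φ5→X12] = [9000, 10800]
r6 m[φ5→X6] = [8, 8]
r6 m[φ6→X14] = [5, 9]
r6 m[φ7→X15] = [2, 1]
r6 m[X14→φ0] = [500, 1800]
r6 m[X14→φ2] = [2160, 1944]
r6 m[X14→φ6] = [43200, 43200]
r6 m[X12→φ5] = [1, 1]
r6 m[X7→φ2] = [40, 20]
r6 m[X7→φ3] = [48600, 21600]
r6 m[X7→φ4] = [77760, 108000]
r6 m[X8→φ4] = [1, 1]
r6 m[X9→φ1] = [1, 1]
r6 m[X6→φ0] = [72, 40]
r6 m[X6→φ1] = [21600, 21600]
r6 m[X6→φ5] = [24300, 13500]
r6 m[X15→φ3] = [2, 1]
r6 m[X15→φ7] = [2700, 2700]
r7 m[φ0→X14] = [432, 216]
r7 m[φ0→X6] = [5400, 5400]
r7 m[φ1→X9] = [108000, 194400]
r7 m[φ1→X6] = [9, 5]
r7 m[φ2→X14] = [100, 200]
r7 m[φ2→X7] = [9720, 10800]
r7 m[φ3→X7] = [8, 10]
r7 m[φ3→X15] = [194400, 194400]
r7 m[φ4→X7] = [5, 2]
r7 m[φ4→X8] = [388800, 311040]
r7 m[φ5→X12] = [145800, 194400]
r7 m[φ5→X6] = [8, 8]
r7 m[φ6→X14] = [5, 9]
r7 m[φ7→X15] = [2, 1]
r7 m[X14→φ0] = [500, 1800]
r7 m[X14→φ2] = [2160, 1944]
r7 m[X14→φ6] = [43200, 43200]
r7 m[X12→φ5] = [1, 1]
r7 m[X7→φ2] = [40, 20]
r7 m[X7→φ3] = [48600, 21600]
r7 m[X7→φ4] = [77760, 108000]
r7 m[X8→φ4] = [1, 1]
r7 m[X9→φ1] = [1, 1]
r7 m[X6→φ0] = [72, 40]
r7 m[X6→φ1] = [21600, 21600]
r7 m[X6→φ5] = [24300, 13500]
r7 m[X15→φ3] = [2, 1]
r7 m[X15→φ7] = [2700, 2700]
r8 m[φ0→X14] = [432, 216]
r8 m[φ0→X6] = [5400, 5400]
r8 m[φ1→X9] = [108000, 194400]
r8 m[φ1→X6] = [9, 5]
r8 m[φ2→X14] = [100, 200]
r8 m[φ2→X7] = [9720, 10800]
r8 m[φ3→X7] = [8, 10]
r8 m[φ3→X15] = [194400, 194400]
r8 m[φ4→X7] = [5, 2]
r8 m[φ4→X8] = [388800, 311040]
r8 m[φ5→X12] = [145800, 194400]
r8 m[φ5→X6] = [8, 8]
r8 m[φ6→X14] = [5, 9]
r8 m[φ7→X15] = [2, 1]
r8 m[X14→φ0] = [500, 1800]
r8 m[X14→φ2] = [2160, 1944]
r8 m[X14→φ6] = [43200, 43200]
r8 m[X12→φ5] = [1, 1]
r8 m[X7→φ2] = [40, 20]
r8 m[X7→φ3] = [48600, 21600]
r8 m[X7→φ4] = [77760, 108000]
r8 m[X8→φ4] = [1, 1]
r8 m[X9→φ1] = [1, 1]
r8 m[X6→φ0] = [72, 40]
r8 m[X6→φ1] = [43200, 43200]
r8 m[X6→φ5] = [48600, 27000]
r8 m[X15→φ3] = [2, 1]
r8 m[X15→φ7] = [194400, 194400]
r9 m[φ0→X14] = [432, 216]
r9 m[φ0→X6] = [5400, 5400]
r9 m[φ1→X9] = [216000, 388800]
r9 m[φ1→X6] = [9, 5]
r9 m[φ2→X14] = [100, 200]
r9 m[φ2→X7] = [9720, 10800]
r9 m[φ3→X7] = [8, 10]
r9 m[φ3→X15] = [194400, 194400]
r9 m[φ4→X7] = [5, 2]
r9 m[φ4→X8] = [388800, 311040]
r9 m[φ5→X12] = [291600, 388800]
r9 m[φ5→X6] = [8, 8]
r9 m[φ6→X14] = [5, 9]
r9 m[φ7→X15] = [2, 1]
r9 m[X14→φ0] = [500, 1800]
r9 m[X14→φ2] = [2160, 1944]
r9 m[X14→φ6] = [43200, 43200]
r9 m[X12→φ5] = [1, 1]
r9 m[X7→φ2] = [40, 20]
r9 m[X7→φ3] = [48600, 21600]
r9 m[X7→φ4] = [77760, 108000]
r9 m[X8→φ4] = [1, 1]
r9 m[X9→φ1] = [1, 1]
r9 m[X6→φ0] = [72, 40]
r9 m[X6→φ1] = [43200, 43200]
r9 m[X6→φ5] = [48600, 27000]
r9 m[X15→φ3] = [2, 1]
r9 m[X15→φ7] = [194400, 194400]
r10 m[φ0→X14] = [432, 216]
r10 m[φ0→X6] = [5400, 5400]
r10 m[φ1→X9] = [216000, 388800]
r10 m[φ1→X6] = [9, 5]
r10 m[φ2→X14] = [100, 200]
r10 m[φ2→X7] = [9720, 10800]
r10 m[φ3→X7] = [8, 10]
r10 m[φ3→X15] = [194400, 194400]
r10 m[φ4→X7] = [5, 2]
r10 m[φ4→X8] = [388800, 311040]
r10 m[φ5→X12] = [291600, 388800]
r10 m[φ5→X6] = [8, 8]
r10 m[φ6→X14] = [5, 9]
r10 m[φ7→X15] = [2, 1]
r10 m[X14→φ0] = [500, 1800]
r10 m[X14→φ2] = [2160, 1944]
r10 m[X14→φ6] = [43200, 43200]
r10 m[X12→φ5] = [1, 1]
r10 m[X7→φ2] = [40, 20]
r10 m[X7→φ3] = [48600, 21600]
r10 m[X7→φ4] = [77760, 108000]
r10 m[X8→φ4] = [1, 1]
r10 m[X9→φ1] = [1, 1]
r10 m[X6→φ0] = [72, 40]
r10 m[X6→φ1] = [43200, 43200]
r10 m[X6→φ5] = [48600, 27000]
r10 m[X15→φ3] = [2, 1]
r10 m[X15→φ7] = [194400, 194400]
fixed point reached at round 10
b[X15] = ⊗ incoming = [388800, 194400]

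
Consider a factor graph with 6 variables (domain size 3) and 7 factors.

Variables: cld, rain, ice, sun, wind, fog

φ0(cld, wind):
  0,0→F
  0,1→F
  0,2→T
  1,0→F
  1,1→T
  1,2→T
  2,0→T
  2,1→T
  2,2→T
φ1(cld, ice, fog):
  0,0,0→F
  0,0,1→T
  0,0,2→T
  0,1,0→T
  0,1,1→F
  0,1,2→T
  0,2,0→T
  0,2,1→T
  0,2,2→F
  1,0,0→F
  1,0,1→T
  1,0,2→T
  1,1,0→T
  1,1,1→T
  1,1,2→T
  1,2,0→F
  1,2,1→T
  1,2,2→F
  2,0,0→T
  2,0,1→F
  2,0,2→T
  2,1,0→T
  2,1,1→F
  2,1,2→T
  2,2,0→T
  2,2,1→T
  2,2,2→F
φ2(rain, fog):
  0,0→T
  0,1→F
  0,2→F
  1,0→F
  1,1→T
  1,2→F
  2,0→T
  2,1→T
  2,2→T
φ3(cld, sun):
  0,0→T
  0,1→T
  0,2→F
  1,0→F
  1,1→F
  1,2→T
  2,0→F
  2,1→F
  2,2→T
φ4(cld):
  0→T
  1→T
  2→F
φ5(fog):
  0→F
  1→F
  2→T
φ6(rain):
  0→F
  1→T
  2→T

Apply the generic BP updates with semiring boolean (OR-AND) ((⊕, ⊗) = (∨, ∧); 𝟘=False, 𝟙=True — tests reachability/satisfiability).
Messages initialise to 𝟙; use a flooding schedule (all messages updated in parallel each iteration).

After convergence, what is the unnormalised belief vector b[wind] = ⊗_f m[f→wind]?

init: all messages = 𝟙 over 3 values
r1 m[φ0→cld] = [T, T, T]
r1 m[φ0→wind] = [T, T, T]
r1 m[φ1→cld] = [T, T, T]
r1 m[φ1→ice] = [T, T, T]
r1 m[φ1→fog] = [T, T, T]
r1 m[φ2→rain] = [T, T, T]
r1 m[φ2→fog] = [T, T, T]
r1 m[φ3→cld] = [T, T, T]
r1 m[φ3→sun] = [T, T, T]
r1 m[φ4→cld] = [T, T, F]
r1 m[φ5→fog] = [F, F, T]
r1 m[φ6→rain] = [F, T, T]
r1 m[cld→φ0] = [T, T, T]
r1 m[cld→φ1] = [T, T, T]
r1 m[cld→φ3] = [T, T, T]
r1 m[cld→φ4] = [T, T, T]
r1 m[rain→φ2] = [T, T, T]
r1 m[rain→φ6] = [T, T, T]
r1 m[ice→φ1] = [T, T, T]
r1 m[sun→φ3] = [T, T, T]
r1 m[wind→φ0] = [T, T, T]
r1 m[fog→φ1] = [T, T, T]
r1 m[fog→φ2] = [T, T, T]
r1 m[fog→φ5] = [T, T, T]
r2 m[φ0→cld] = [T, T, T]
r2 m[φ0→wind] = [T, T, T]
r2 m[φ1→cld] = [T, T, T]
r2 m[φ1→ice] = [T, T, T]
r2 m[φ1→fog] = [T, T, T]
r2 m[φ2→rain] = [T, T, T]
r2 m[φ2→fog] = [T, T, T]
r2 m[φ3→cld] = [T, T, T]
r2 m[φ3→sun] = [T, T, T]
r2 m[φ4→cld] = [T, T, F]
r2 m[φ5→fog] = [F, F, T]
r2 m[φ6→rain] = [F, T, T]
r2 m[cld→φ0] = [T, T, F]
r2 m[cld→φ1] = [T, T, F]
r2 m[cld→φ3] = [T, T, F]
r2 m[cld→φ4] = [T, T, T]
r2 m[rain→φ2] = [F, T, T]
r2 m[rain→φ6] = [T, T, T]
r2 m[ice→φ1] = [T, T, T]
r2 m[sun→φ3] = [T, T, T]
r2 m[wind→φ0] = [T, T, T]
r2 m[fog→φ1] = [F, F, T]
r2 m[fog→φ2] = [F, F, T]
r2 m[fog→φ5] = [T, T, T]
r3 m[φ0→cld] = [T, T, T]
r3 m[φ0→wind] = [F, T, T]
r3 m[φ1→cld] = [T, T, T]
r3 m[φ1→ice] = [T, T, F]
r3 m[φ1→fog] = [T, T, T]
r3 m[φ2→rain] = [F, F, T]
r3 m[φ2→fog] = [T, T, T]
r3 m[φ3→cld] = [T, T, T]
r3 m[φ3→sun] = [T, T, T]
r3 m[φ4→cld] = [T, T, F]
r3 m[φ5→fog] = [F, F, T]
r3 m[φ6→rain] = [F, T, T]
r3 m[cld→φ0] = [T, T, F]
r3 m[cld→φ1] = [T, T, F]
r3 m[cld→φ3] = [T, T, F]
r3 m[cld→φ4] = [T, T, T]
r3 m[rain→φ2] = [F, T, T]
r3 m[rain→φ6] = [T, T, T]
r3 m[ice→φ1] = [T, T, T]
r3 m[sun→φ3] = [T, T, T]
r3 m[wind→φ0] = [T, T, T]
r3 m[fog→φ1] = [F, F, T]
r3 m[fog→φ2] = [F, F, T]
r3 m[fog→φ5] = [T, T, T]
r4 m[φ0→cld] = [T, T, T]
r4 m[φ0→wind] = [F, T, T]
r4 m[φ1→cld] = [T, T, T]
r4 m[φ1→ice] = [T, T, F]
r4 m[φ1→fog] = [T, T, T]
r4 m[φ2→rain] = [F, F, T]
r4 m[φ2→fog] = [T, T, T]
r4 m[φ3→cld] = [T, T, T]
r4 m[φ3→sun] = [T, T, T]
r4 m[φ4→cld] = [T, T, F]
r4 m[φ5→fog] = [F, F, T]
r4 m[φ6→rain] = [F, T, T]
r4 m[cld→φ0] = [T, T, F]
r4 m[cld→φ1] = [T, T, F]
r4 m[cld→φ3] = [T, T, F]
r4 m[cld→φ4] = [T, T, T]
r4 m[rain→φ2] = [F, T, T]
r4 m[rain→φ6] = [F, F, T]
r4 m[ice→φ1] = [T, T, T]
r4 m[sun→φ3] = [T, T, T]
r4 m[wind→φ0] = [T, T, T]
r4 m[fog→φ1] = [F, F, T]
r4 m[fog→φ2] = [F, F, T]
r4 m[fog→φ5] = [T, T, T]
r5 m[φ0→cld] = [T, T, T]
r5 m[φ0→wind] = [F, T, T]
r5 m[φ1→cld] = [T, T, T]
r5 m[φ1→ice] = [T, T, F]
r5 m[φ1→fog] = [T, T, T]
r5 m[φ2→rain] = [F, F, T]
r5 m[φ2→fog] = [T, T, T]
r5 m[φ3→cld] = [T, T, T]
r5 m[φ3→sun] = [T, T, T]
r5 m[φ4→cld] = [T, T, F]
r5 m[φ5→fog] = [F, F, T]
r5 m[φ6→rain] = [F, T, T]
r5 m[cld→φ0] = [T, T, F]
r5 m[cld→φ1] = [T, T, F]
r5 m[cld→φ3] = [T, T, F]
r5 m[cld→φ4] = [T, T, T]
r5 m[rain→φ2] = [F, T, T]
r5 m[rain→φ6] = [F, F, T]
r5 m[ice→φ1] = [T, T, T]
r5 m[sun→φ3] = [T, T, T]
r5 m[wind→φ0] = [T, T, T]
r5 m[fog→φ1] = [F, F, T]
r5 m[fog→φ2] = [F, F, T]
r5 m[fog→φ5] = [T, T, T]
fixed point reached at round 5
b[wind] = ⊗ incoming = [F, T, T]

b[wind] = [F, T, T]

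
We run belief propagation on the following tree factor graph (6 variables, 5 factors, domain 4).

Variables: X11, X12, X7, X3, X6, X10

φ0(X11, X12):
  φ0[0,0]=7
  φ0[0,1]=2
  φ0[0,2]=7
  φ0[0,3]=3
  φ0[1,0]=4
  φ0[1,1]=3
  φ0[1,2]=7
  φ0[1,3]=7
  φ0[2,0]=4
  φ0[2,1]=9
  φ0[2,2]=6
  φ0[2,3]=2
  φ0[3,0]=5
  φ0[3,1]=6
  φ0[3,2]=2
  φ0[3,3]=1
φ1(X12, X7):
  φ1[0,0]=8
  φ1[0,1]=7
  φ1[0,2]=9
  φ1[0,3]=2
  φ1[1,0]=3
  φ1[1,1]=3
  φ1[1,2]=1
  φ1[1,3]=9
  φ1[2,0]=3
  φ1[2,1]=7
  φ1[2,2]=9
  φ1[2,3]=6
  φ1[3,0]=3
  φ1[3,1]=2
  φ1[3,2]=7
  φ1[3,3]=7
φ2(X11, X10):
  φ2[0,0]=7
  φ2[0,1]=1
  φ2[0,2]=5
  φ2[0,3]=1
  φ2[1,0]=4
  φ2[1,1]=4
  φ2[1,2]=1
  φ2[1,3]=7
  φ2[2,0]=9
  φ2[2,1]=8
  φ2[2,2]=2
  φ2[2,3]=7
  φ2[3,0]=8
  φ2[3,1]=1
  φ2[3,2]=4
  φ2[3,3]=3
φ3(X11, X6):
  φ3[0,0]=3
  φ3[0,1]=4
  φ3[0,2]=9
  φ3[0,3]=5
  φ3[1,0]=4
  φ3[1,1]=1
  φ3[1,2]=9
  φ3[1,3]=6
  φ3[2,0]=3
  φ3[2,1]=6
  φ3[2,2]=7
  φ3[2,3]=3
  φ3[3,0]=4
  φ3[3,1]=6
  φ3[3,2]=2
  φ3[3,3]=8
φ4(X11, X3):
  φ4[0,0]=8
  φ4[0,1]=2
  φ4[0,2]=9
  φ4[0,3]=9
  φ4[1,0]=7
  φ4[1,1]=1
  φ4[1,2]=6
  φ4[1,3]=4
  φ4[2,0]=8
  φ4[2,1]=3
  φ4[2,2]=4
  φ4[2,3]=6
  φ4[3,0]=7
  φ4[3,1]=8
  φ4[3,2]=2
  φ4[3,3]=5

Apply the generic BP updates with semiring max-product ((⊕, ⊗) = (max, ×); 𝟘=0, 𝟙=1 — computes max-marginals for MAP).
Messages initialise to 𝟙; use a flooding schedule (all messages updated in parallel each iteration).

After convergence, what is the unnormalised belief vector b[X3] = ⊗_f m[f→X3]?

init: all messages = 𝟙 over 4 values
r1 m[φ0→X11] = [7, 7, 9, 6]
r1 m[φ0→X12] = [7, 9, 7, 7]
r1 m[φ1→X12] = [9, 9, 9, 7]
r1 m[φ1→X7] = [8, 7, 9, 9]
r1 m[φ2→X11] = [7, 7, 9, 8]
r1 m[φ2→X10] = [9, 8, 5, 7]
r1 m[φ3→X11] = [9, 9, 7, 8]
r1 m[φ3→X6] = [4, 6, 9, 8]
r1 m[φ4→X11] = [9, 7, 8, 8]
r1 m[φ4→X3] = [8, 8, 9, 9]
r1 m[X11→φ0] = [1, 1, 1, 1]
r1 m[X11→φ2] = [1, 1, 1, 1]
r1 m[X11→φ3] = [1, 1, 1, 1]
r1 m[X11→φ4] = [1, 1, 1, 1]
r1 m[X12→φ0] = [1, 1, 1, 1]
r1 m[X12→φ1] = [1, 1, 1, 1]
r1 m[X7→φ1] = [1, 1, 1, 1]
r1 m[X3→φ4] = [1, 1, 1, 1]
r1 m[X6→φ3] = [1, 1, 1, 1]
r1 m[X10→φ2] = [1, 1, 1, 1]
r2 m[φ0→X11] = [7, 7, 9, 6]
r2 m[φ0→X12] = [7, 9, 7, 7]
r2 m[φ1→X12] = [9, 9, 9, 7]
r2 m[φ1→X7] = [8, 7, 9, 9]
r2 m[φ2→X11] = [7, 7, 9, 8]
r2 m[φ2→X10] = [9, 8, 5, 7]
r2 m[φ3→X11] = [9, 9, 7, 8]
r2 m[φ3→X6] = [4, 6, 9, 8]
r2 m[φ4→X11] = [9, 7, 8, 8]
r2 m[φ4→X3] = [8, 8, 9, 9]
r2 m[X11→φ0] = [567, 441, 504, 512]
r2 m[X11→φ2] = [567, 441, 504, 384]
r2 m[X11→φ3] = [441, 343, 648, 384]
r2 m[X11→φ4] = [441, 441, 567, 384]
r2 m[X12→φ0] = [9, 9, 9, 7]
r2 m[X12→φ1] = [7, 9, 7, 7]
r2 m[X7→φ1] = [1, 1, 1, 1]
r2 m[X3→φ4] = [1, 1, 1, 1]
r2 m[X6→φ3] = [1, 1, 1, 1]
r2 m[X10→φ2] = [1, 1, 1, 1]
r3 m[φ0→X11] = [63, 63, 81, 54]
r3 m[φ0→X12] = [3969, 4536, 3969, 3087]
r3 m[φ1→X12] = [9, 9, 9, 7]
r3 m[φ1→X7] = [56, 49, 63, 81]
r3 m[φ2→X11] = [7, 7, 9, 8]
r3 m[φ2→X10] = [4536, 4032, 2835, 3528]
r3 m[φ3→X11] = [9, 9, 7, 8]
r3 m[φ3→X6] = [1944, 3888, 4536, 3072]
r3 m[φ4→X11] = [9, 7, 8, 8]
r3 m[φ4→X3] = [4536, 3072, 3969, 3969]
r3 m[X11→φ0] = [567, 441, 504, 512]
r3 m[X11→φ2] = [567, 441, 504, 384]
r3 m[X11→φ3] = [441, 343, 648, 384]
r3 m[X11→φ4] = [441, 441, 567, 384]
r3 m[X12→φ0] = [9, 9, 9, 7]
r3 m[X12→φ1] = [7, 9, 7, 7]
r3 m[X7→φ1] = [1, 1, 1, 1]
r3 m[X3→φ4] = [1, 1, 1, 1]
r3 m[X6→φ3] = [1, 1, 1, 1]
r3 m[X10→φ2] = [1, 1, 1, 1]
r4 m[φ0→X11] = [63, 63, 81, 54]
r4 m[φ0→X12] = [3969, 4536, 3969, 3087]
r4 m[φ1→X12] = [9, 9, 9, 7]
r4 m[φ1→X7] = [56, 49, 63, 81]
r4 m[φ2→X11] = [7, 7, 9, 8]
r4 m[φ2→X10] = [4536, 4032, 2835, 3528]
r4 m[φ3→X11] = [9, 9, 7, 8]
r4 m[φ3→X6] = [1944, 3888, 4536, 3072]
r4 m[φ4→X11] = [9, 7, 8, 8]
r4 m[φ4→X3] = [4536, 3072, 3969, 3969]
r4 m[X11→φ0] = [567, 441, 504, 512]
r4 m[X11→φ2] = [5103, 3969, 4536, 3456]
r4 m[X11→φ3] = [3969, 3087, 5832, 3456]
r4 m[X11→φ4] = [3969, 3969, 5103, 3456]
r4 m[X12→φ0] = [9, 9, 9, 7]
r4 m[X12→φ1] = [3969, 4536, 3969, 3087]
r4 m[X7→φ1] = [1, 1, 1, 1]
r4 m[X3→φ4] = [1, 1, 1, 1]
r4 m[X6→φ3] = [1, 1, 1, 1]
r4 m[X10→φ2] = [1, 1, 1, 1]
r5 m[φ0→X11] = [63, 63, 81, 54]
r5 m[φ0→X12] = [3969, 4536, 3969, 3087]
r5 m[φ1→X12] = [9, 9, 9, 7]
r5 m[φ1→X7] = [31752, 27783, 35721, 40824]
r5 m[φ2→X11] = [7, 7, 9, 8]
r5 m[φ2→X10] = [40824, 36288, 25515, 31752]
r5 m[φ3→X11] = [9, 9, 7, 8]
r5 m[φ3→X6] = [17496, 34992, 40824, 27648]
r5 m[φ4→X11] = [9, 7, 8, 8]
r5 m[φ4→X3] = [40824, 27648, 35721, 35721]
r5 m[X11→φ0] = [567, 441, 504, 512]
r5 m[X11→φ2] = [5103, 3969, 4536, 3456]
r5 m[X11→φ3] = [3969, 3087, 5832, 3456]
r5 m[X11→φ4] = [3969, 3969, 5103, 3456]
r5 m[X12→φ0] = [9, 9, 9, 7]
r5 m[X12→φ1] = [3969, 4536, 3969, 3087]
r5 m[X7→φ1] = [1, 1, 1, 1]
r5 m[X3→φ4] = [1, 1, 1, 1]
r5 m[X6→φ3] = [1, 1, 1, 1]
r5 m[X10→φ2] = [1, 1, 1, 1]
r6 m[φ0→X11] = [63, 63, 81, 54]
r6 m[φ0→X12] = [3969, 4536, 3969, 3087]
r6 m[φ1→X12] = [9, 9, 9, 7]
r6 m[φ1→X7] = [31752, 27783, 35721, 40824]
r6 m[φ2→X11] = [7, 7, 9, 8]
r6 m[φ2→X10] = [40824, 36288, 25515, 31752]
r6 m[φ3→X11] = [9, 9, 7, 8]
r6 m[φ3→X6] = [17496, 34992, 40824, 27648]
r6 m[φ4→X11] = [9, 7, 8, 8]
r6 m[φ4→X3] = [40824, 27648, 35721, 35721]
r6 m[X11→φ0] = [567, 441, 504, 512]
r6 m[X11→φ2] = [5103, 3969, 4536, 3456]
r6 m[X11→φ3] = [3969, 3087, 5832, 3456]
r6 m[X11→φ4] = [3969, 3969, 5103, 3456]
r6 m[X12→φ0] = [9, 9, 9, 7]
r6 m[X12→φ1] = [3969, 4536, 3969, 3087]
r6 m[X7→φ1] = [1, 1, 1, 1]
r6 m[X3→φ4] = [1, 1, 1, 1]
r6 m[X6→φ3] = [1, 1, 1, 1]
r6 m[X10→φ2] = [1, 1, 1, 1]
fixed point reached at round 6
b[X3] = ⊗ incoming = [40824, 27648, 35721, 35721]

b[X3] = [40824, 27648, 35721, 35721]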